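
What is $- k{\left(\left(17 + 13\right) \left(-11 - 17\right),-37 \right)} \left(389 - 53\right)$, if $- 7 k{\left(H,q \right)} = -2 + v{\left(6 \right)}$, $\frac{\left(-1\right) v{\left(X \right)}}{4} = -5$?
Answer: $864$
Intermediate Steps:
$v{\left(X \right)} = 20$ ($v{\left(X \right)} = \left(-4\right) \left(-5\right) = 20$)
$k{\left(H,q \right)} = - \frac{18}{7}$ ($k{\left(H,q \right)} = - \frac{-2 + 20}{7} = \left(- \frac{1}{7}\right) 18 = - \frac{18}{7}$)
$- k{\left(\left(17 + 13\right) \left(-11 - 17\right),-37 \right)} \left(389 - 53\right) = - \frac{\left(-18\right) \left(389 - 53\right)}{7} = - \frac{\left(-18\right) 336}{7} = \left(-1\right) \left(-864\right) = 864$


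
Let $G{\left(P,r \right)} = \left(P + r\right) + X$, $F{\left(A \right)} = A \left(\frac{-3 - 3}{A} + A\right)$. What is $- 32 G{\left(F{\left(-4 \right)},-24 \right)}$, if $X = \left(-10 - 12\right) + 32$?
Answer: $128$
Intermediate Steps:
$X = 10$ ($X = -22 + 32 = 10$)
$F{\left(A \right)} = A \left(A - \frac{6}{A}\right)$ ($F{\left(A \right)} = A \left(\frac{-3 - 3}{A} + A\right) = A \left(- \frac{6}{A} + A\right) = A \left(A - \frac{6}{A}\right)$)
$G{\left(P,r \right)} = 10 + P + r$ ($G{\left(P,r \right)} = \left(P + r\right) + 10 = 10 + P + r$)
$- 32 G{\left(F{\left(-4 \right)},-24 \right)} = - 32 \left(10 - \left(6 - \left(-4\right)^{2}\right) - 24\right) = - 32 \left(10 + \left(-6 + 16\right) - 24\right) = - 32 \left(10 + 10 - 24\right) = \left(-32\right) \left(-4\right) = 128$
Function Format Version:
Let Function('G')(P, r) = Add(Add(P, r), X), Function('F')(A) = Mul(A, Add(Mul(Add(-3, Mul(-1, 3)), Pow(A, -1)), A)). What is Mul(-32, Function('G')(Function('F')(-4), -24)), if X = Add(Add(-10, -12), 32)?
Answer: 128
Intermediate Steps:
X = 10 (X = Add(-22, 32) = 10)
Function('F')(A) = Mul(A, Add(A, Mul(-6, Pow(A, -1)))) (Function('F')(A) = Mul(A, Add(Mul(Add(-3, -3), Pow(A, -1)), A)) = Mul(A, Add(Mul(-6, Pow(A, -1)), A)) = Mul(A, Add(A, Mul(-6, Pow(A, -1)))))
Function('G')(P, r) = Add(10, P, r) (Function('G')(P, r) = Add(Add(P, r), 10) = Add(10, P, r))
Mul(-32, Function('G')(Function('F')(-4), -24)) = Mul(-32, Add(10, Add(-6, Pow(-4, 2)), -24)) = Mul(-32, Add(10, Add(-6, 16), -24)) = Mul(-32, Add(10, 10, -24)) = Mul(-32, -4) = 128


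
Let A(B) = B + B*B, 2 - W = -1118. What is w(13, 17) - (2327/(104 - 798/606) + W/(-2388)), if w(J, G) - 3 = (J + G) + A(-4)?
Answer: 15689964/687943 ≈ 22.807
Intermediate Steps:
W = 1120 (W = 2 - 1*(-1118) = 2 + 1118 = 1120)
A(B) = B + B²
w(J, G) = 15 + G + J (w(J, G) = 3 + ((J + G) - 4*(1 - 4)) = 3 + ((G + J) - 4*(-3)) = 3 + ((G + J) + 12) = 3 + (12 + G + J) = 15 + G + J)
w(13, 17) - (2327/(104 - 798/606) + W/(-2388)) = (15 + 17 + 13) - (2327/(104 - 798/606) + 1120/(-2388)) = 45 - (2327/(104 - 798/606) + 1120*(-1/2388)) = 45 - (2327/(104 - 1*133/101) - 280/597) = 45 - (2327/(104 - 133/101) - 280/597) = 45 - (2327/(10371/101) - 280/597) = 45 - (2327*(101/10371) - 280/597) = 45 - (235027/10371 - 280/597) = 45 - 1*15267471/687943 = 45 - 15267471/687943 = 15689964/687943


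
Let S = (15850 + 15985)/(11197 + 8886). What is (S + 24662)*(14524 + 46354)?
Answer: 30154016749718/20083 ≈ 1.5015e+9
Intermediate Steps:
S = 31835/20083 ≈ 1.5852
(S + 24662)*(14524 + 46354) = (31835/20083 + 24662)*(14524 + 46354) = (495318781/20083)*60878 = 30154016749718/20083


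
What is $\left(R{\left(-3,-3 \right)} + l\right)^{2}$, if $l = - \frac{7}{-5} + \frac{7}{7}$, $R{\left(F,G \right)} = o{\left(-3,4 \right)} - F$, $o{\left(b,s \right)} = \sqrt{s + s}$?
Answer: $\frac{929}{25} + \frac{108 \sqrt{2}}{5} \approx 67.707$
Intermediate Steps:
$o{\left(b,s \right)} = \sqrt{2} \sqrt{s}$ ($o{\left(b,s \right)} = \sqrt{2 s} = \sqrt{2} \sqrt{s}$)
$R{\left(F,G \right)} = - F + 2 \sqrt{2}$ ($R{\left(F,G \right)} = \sqrt{2} \sqrt{4} - F = \sqrt{2} \cdot 2 - F = 2 \sqrt{2} - F = - F + 2 \sqrt{2}$)
$l = \frac{12}{5}$ ($l = \left(-7\right) \left(- \frac{1}{5}\right) + 7 \cdot \frac{1}{7} = \frac{7}{5} + 1 = \frac{12}{5} \approx 2.4$)
$\left(R{\left(-3,-3 \right)} + l\right)^{2} = \left(\left(\left(-1\right) \left(-3\right) + 2 \sqrt{2}\right) + \frac{12}{5}\right)^{2} = \left(\left(3 + 2 \sqrt{2}\right) + \frac{12}{5}\right)^{2} = \left(\frac{27}{5} + 2 \sqrt{2}\right)^{2}$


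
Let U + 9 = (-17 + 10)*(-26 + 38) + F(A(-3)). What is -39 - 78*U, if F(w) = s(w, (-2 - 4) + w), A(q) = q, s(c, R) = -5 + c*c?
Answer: 6903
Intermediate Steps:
s(c, R) = -5 + c**2
F(w) = -5 + w**2
U = -89 (U = -9 + ((-17 + 10)*(-26 + 38) + (-5 + (-3)**2)) = -9 + (-7*12 + (-5 + 9)) = -9 + (-84 + 4) = -9 - 80 = -89)
-39 - 78*U = -39 - 78*(-89) = -39 + 6942 = 6903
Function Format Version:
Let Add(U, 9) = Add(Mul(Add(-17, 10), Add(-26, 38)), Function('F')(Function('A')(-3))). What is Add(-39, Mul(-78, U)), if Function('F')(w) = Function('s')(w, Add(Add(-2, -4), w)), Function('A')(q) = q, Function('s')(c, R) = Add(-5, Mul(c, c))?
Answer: 6903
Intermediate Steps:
Function('s')(c, R) = Add(-5, Pow(c, 2))
Function('F')(w) = Add(-5, Pow(w, 2))
U = -89 (U = Add(-9, Add(Mul(Add(-17, 10), Add(-26, 38)), Add(-5, Pow(-3, 2)))) = Add(-9, Add(Mul(-7, 12), Add(-5, 9))) = Add(-9, Add(-84, 4)) = Add(-9, -80) = -89)
Add(-39, Mul(-78, U)) = Add(-39, Mul(-78, -89)) = Add(-39, 6942) = 6903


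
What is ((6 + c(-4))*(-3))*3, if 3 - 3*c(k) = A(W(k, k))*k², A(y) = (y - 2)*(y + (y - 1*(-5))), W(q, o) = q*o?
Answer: 24801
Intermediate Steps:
W(q, o) = o*q
A(y) = (-2 + y)*(5 + 2*y) (A(y) = (-2 + y)*(y + (y + 5)) = (-2 + y)*(y + (5 + y)) = (-2 + y)*(5 + 2*y))
c(k) = 1 - k²*(-10 + k² + 2*k⁴)/3 (c(k) = 1 - (-10 + k*k + 2*(k*k)²)*k²/3 = 1 - (-10 + k² + 2*(k²)²)*k²/3 = 1 - (-10 + k² + 2*k⁴)*k²/3 = 1 - k²*(-10 + k² + 2*k⁴)/3)
((6 + c(-4))*(-3))*3 = ((6 + (1 + (⅓)*(-4)²*(10 - 1*(-4)² - 2*(-4)⁴)))*(-3))*3 = ((6 + (1 + (⅓)*16*(10 - 1*16 - 2*256)))*(-3))*3 = ((6 + (1 + (⅓)*16*(10 - 16 - 512)))*(-3))*3 = ((6 + (1 + (⅓)*16*(-518)))*(-3))*3 = ((6 + (1 - 8288/3))*(-3))*3 = ((6 - 8285/3)*(-3))*3 = -8267/3*(-3)*3 = 8267*3 = 24801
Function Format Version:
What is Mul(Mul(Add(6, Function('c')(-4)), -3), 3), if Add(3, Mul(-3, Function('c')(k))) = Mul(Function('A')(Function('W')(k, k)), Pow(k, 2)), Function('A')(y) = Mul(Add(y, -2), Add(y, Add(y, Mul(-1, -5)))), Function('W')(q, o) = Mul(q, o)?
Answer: 24801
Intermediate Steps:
Function('W')(q, o) = Mul(o, q)
Function('A')(y) = Mul(Add(-2, y), Add(5, Mul(2, y))) (Function('A')(y) = Mul(Add(-2, y), Add(y, Add(y, 5))) = Mul(Add(-2, y), Add(y, Add(5, y))) = Mul(Add(-2, y), Add(5, Mul(2, y))))
Function('c')(k) = Add(1, Mul(Rational(-1, 3), Pow(k, 2), Add(-10, Pow(k, 2), Mul(2, Pow(k, 4))))) (Function('c')(k) = Add(1, Mul(Rational(-1, 3), Mul(Add(-10, Mul(k, k), Mul(2, Pow(Mul(k, k), 2))), Pow(k, 2)))) = Add(1, Mul(Rational(-1, 3), Mul(Add(-10, Pow(k, 2), Mul(2, Pow(Pow(k, 2), 2))), Pow(k, 2)))) = Add(1, Mul(Rational(-1, 3), Mul(Add(-10, Pow(k, 2), Mul(2, Pow(k, 4))), Pow(k, 2)))) = Add(1, Mul(Rational(-1, 3), Mul(Pow(k, 2), Add(-10, Pow(k, 2), Mul(2, Pow(k, 4)))))) = Add(1, Mul(Rational(-1, 3), Pow(k, 2), Add(-10, Pow(k, 2), Mul(2, Pow(k, 4))))))
Mul(Mul(Add(6, Function('c')(-4)), -3), 3) = Mul(Mul(Add(6, Add(1, Mul(Rational(1, 3), Pow(-4, 2), Add(10, Mul(-1, Pow(-4, 2)), Mul(-2, Pow(-4, 4)))))), -3), 3) = Mul(Mul(Add(6, Add(1, Mul(Rational(1, 3), 16, Add(10, Mul(-1, 16), Mul(-2, 256))))), -3), 3) = Mul(Mul(Add(6, Add(1, Mul(Rational(1, 3), 16, Add(10, -16, -512)))), -3), 3) = Mul(Mul(Add(6, Add(1, Mul(Rational(1, 3), 16, -518))), -3), 3) = Mul(Mul(Add(6, Add(1, Rational(-8288, 3))), -3), 3) = Mul(Mul(Add(6, Rational(-8285, 3)), -3), 3) = Mul(Mul(Rational(-8267, 3), -3), 3) = Mul(8267, 3) = 24801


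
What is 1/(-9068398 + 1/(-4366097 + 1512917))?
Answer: -2853180/25873771805641 ≈ -1.1027e-7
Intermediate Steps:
1/(-9068398 + 1/(-4366097 + 1512917)) = 1/(-9068398 + 1/(-2853180)) = 1/(-9068398 - 1/2853180) = 1/(-25873771805641/2853180) = -2853180/25873771805641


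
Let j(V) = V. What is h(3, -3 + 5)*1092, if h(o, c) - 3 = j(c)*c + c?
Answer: 9828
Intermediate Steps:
h(o, c) = 3 + c + c² (h(o, c) = 3 + (c*c + c) = 3 + (c² + c) = 3 + (c + c²) = 3 + c + c²)
h(3, -3 + 5)*1092 = (3 + (-3 + 5) + (-3 + 5)²)*1092 = (3 + 2 + 2²)*1092 = (3 + 2 + 4)*1092 = 9*1092 = 9828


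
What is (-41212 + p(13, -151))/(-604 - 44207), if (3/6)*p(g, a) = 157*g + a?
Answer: 37432/44811 ≈ 0.83533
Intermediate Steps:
p(g, a) = 2*a + 314*g (p(g, a) = 2*(157*g + a) = 2*(a + 157*g) = 2*a + 314*g)
(-41212 + p(13, -151))/(-604 - 44207) = (-41212 + (2*(-151) + 314*13))/(-604 - 44207) = (-41212 + (-302 + 4082))/(-44811) = (-41212 + 3780)*(-1/44811) = -37432*(-1/44811) = 37432/44811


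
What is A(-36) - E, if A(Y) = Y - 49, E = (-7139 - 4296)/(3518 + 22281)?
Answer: -2181480/25799 ≈ -84.557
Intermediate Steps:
E = -11435/25799 ≈ -0.44323
A(Y) = -49 + Y
A(-36) - E = (-49 - 36) - 1*(-11435/25799) = -85 + 11435/25799 = -2181480/25799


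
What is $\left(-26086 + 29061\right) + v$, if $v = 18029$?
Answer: $21004$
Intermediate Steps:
$\left(-26086 + 29061\right) + v = \left(-26086 + 29061\right) + 18029 = 2975 + 18029 = 21004$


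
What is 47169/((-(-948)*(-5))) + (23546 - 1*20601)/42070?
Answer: -65681351/6647060 ≈ -9.8813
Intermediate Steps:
47169/((-(-948)*(-5))) + (23546 - 1*20601)/42070 = 47169/((-316*15)) + (23546 - 20601)*(1/42070) = 47169/(-4740) + 2945*(1/42070) = 47169*(-1/4740) + 589/8414 = -15723/1580 + 589/8414 = -65681351/6647060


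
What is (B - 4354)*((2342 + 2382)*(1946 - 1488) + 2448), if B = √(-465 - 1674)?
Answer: -9430938160 + 2166040*I*√2139 ≈ -9.4309e+9 + 1.0018e+8*I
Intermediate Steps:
B = I*√2139 (B = √(-2139) = I*√2139 ≈ 46.249*I)
(B - 4354)*((2342 + 2382)*(1946 - 1488) + 2448) = (I*√2139 - 4354)*((2342 + 2382)*(1946 - 1488) + 2448) = (-4354 + I*√2139)*(4724*458 + 2448) = (-4354 + I*√2139)*(2163592 + 2448) = (-4354 + I*√2139)*2166040 = -9430938160 + 2166040*I*√2139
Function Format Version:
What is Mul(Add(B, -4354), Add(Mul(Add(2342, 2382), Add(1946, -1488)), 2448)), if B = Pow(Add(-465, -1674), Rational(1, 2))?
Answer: Add(-9430938160, Mul(2166040, I, Pow(2139, Rational(1, 2)))) ≈ Add(-9.4309e+9, Mul(1.0018e+8, I))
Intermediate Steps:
B = Mul(I, Pow(2139, Rational(1, 2))) (B = Pow(-2139, Rational(1, 2)) = Mul(I, Pow(2139, Rational(1, 2))) ≈ Mul(46.249, I))
Mul(Add(B, -4354), Add(Mul(Add(2342, 2382), Add(1946, -1488)), 2448)) = Mul(Add(Mul(I, Pow(2139, Rational(1, 2))), -4354), Add(Mul(Add(2342, 2382), Add(1946, -1488)), 2448)) = Mul(Add(-4354, Mul(I, Pow(2139, Rational(1, 2)))), Add(Mul(4724, 458), 2448)) = Mul(Add(-4354, Mul(I, Pow(2139, Rational(1, 2)))), Add(2163592, 2448)) = Mul(Add(-4354, Mul(I, Pow(2139, Rational(1, 2)))), 2166040) = Add(-9430938160, Mul(2166040, I, Pow(2139, Rational(1, 2))))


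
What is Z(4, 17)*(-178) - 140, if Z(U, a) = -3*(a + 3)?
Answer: 10540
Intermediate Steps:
Z(U, a) = -9 - 3*a (Z(U, a) = -3*(3 + a) = -9 - 3*a)
Z(4, 17)*(-178) - 140 = (-9 - 3*17)*(-178) - 140 = (-9 - 51)*(-178) - 140 = -60*(-178) - 140 = 10680 - 140 = 10540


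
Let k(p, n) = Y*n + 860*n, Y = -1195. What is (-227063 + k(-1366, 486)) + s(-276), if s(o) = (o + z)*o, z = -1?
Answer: -313421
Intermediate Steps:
s(o) = o*(-1 + o) (s(o) = (o - 1)*o = (-1 + o)*o = o*(-1 + o))
k(p, n) = -335*n (k(p, n) = -1195*n + 860*n = -335*n)
(-227063 + k(-1366, 486)) + s(-276) = (-227063 - 335*486) - 276*(-1 - 276) = (-227063 - 162810) - 276*(-277) = -389873 + 76452 = -313421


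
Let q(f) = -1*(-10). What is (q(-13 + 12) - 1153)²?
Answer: 1306449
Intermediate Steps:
q(f) = 10
(q(-13 + 12) - 1153)² = (10 - 1153)² = (-1143)² = 1306449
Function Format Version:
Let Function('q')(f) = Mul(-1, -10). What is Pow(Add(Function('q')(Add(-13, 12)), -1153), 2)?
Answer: 1306449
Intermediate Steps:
Function('q')(f) = 10
Pow(Add(Function('q')(Add(-13, 12)), -1153), 2) = Pow(Add(10, -1153), 2) = Pow(-1143, 2) = 1306449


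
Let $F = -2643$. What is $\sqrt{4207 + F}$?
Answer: $2 \sqrt{391} \approx 39.547$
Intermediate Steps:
$\sqrt{4207 + F} = \sqrt{4207 - 2643} = \sqrt{1564} = 2 \sqrt{391}$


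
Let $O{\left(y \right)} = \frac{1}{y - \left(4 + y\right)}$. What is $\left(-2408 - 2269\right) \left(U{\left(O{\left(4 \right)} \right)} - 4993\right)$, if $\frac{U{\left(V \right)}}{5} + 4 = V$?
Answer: $\frac{93806589}{4} \approx 2.3452 \cdot 10^{7}$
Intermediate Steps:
$O{\left(y \right)} = - \frac{1}{4}$ ($O{\left(y \right)} = \frac{1}{-4} = - \frac{1}{4}$)
$U{\left(V \right)} = -20 + 5 V$
$\left(-2408 - 2269\right) \left(U{\left(O{\left(4 \right)} \right)} - 4993\right) = \left(-2408 - 2269\right) \left(\left(-20 + 5 \left(- \frac{1}{4}\right)\right) - 4993\right) = - 4677 \left(\left(-20 - \frac{5}{4}\right) - 4993\right) = - 4677 \left(- \frac{85}{4} - 4993\right) = \left(-4677\right) \left(- \frac{20057}{4}\right) = \frac{93806589}{4}$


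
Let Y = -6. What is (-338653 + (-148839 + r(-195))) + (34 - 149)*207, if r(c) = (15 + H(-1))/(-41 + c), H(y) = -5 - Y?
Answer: -30166527/59 ≈ -5.1130e+5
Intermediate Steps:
H(y) = 1 (H(y) = -5 - 1*(-6) = -5 + 6 = 1)
r(c) = 16/(-41 + c) (r(c) = (15 + 1)/(-41 + c) = 16/(-41 + c))
(-338653 + (-148839 + r(-195))) + (34 - 149)*207 = (-338653 + (-148839 + 16/(-41 - 195))) + (34 - 149)*207 = (-338653 + (-148839 + 16/(-236))) - 115*207 = (-338653 + (-148839 + 16*(-1/236))) - 23805 = (-338653 + (-148839 - 4/59)) - 23805 = (-338653 - 8781505/59) - 23805 = -28762032/59 - 23805 = -30166527/59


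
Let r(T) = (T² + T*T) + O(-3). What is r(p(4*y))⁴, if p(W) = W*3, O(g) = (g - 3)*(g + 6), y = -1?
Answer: 5314410000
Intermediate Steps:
O(g) = (-3 + g)*(6 + g)
p(W) = 3*W
r(T) = -18 + 2*T² (r(T) = (T² + T*T) + (-18 + (-3)² + 3*(-3)) = (T² + T²) + (-18 + 9 - 9) = 2*T² - 18 = -18 + 2*T²)
r(p(4*y))⁴ = (-18 + 2*(3*(4*(-1)))²)⁴ = (-18 + 2*(3*(-4))²)⁴ = (-18 + 2*(-12)²)⁴ = (-18 + 2*144)⁴ = (-18 + 288)⁴ = 270⁴ = 5314410000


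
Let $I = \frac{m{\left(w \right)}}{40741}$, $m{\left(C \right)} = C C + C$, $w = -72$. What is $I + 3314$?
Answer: $\frac{135020786}{40741} \approx 3314.1$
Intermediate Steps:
$m{\left(C \right)} = C + C^{2}$ ($m{\left(C \right)} = C^{2} + C = C + C^{2}$)
$I = \frac{5112}{40741}$ ($I = \frac{\left(-72\right) \left(1 - 72\right)}{40741} = \left(-72\right) \left(-71\right) \frac{1}{40741} = 5112 \cdot \frac{1}{40741} = \frac{5112}{40741} \approx 0.12548$)
$I + 3314 = \frac{5112}{40741} + 3314 = \frac{135020786}{40741}$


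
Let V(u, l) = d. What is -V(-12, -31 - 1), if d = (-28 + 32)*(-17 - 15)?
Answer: 128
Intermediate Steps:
d = -128 (d = 4*(-32) = -128)
V(u, l) = -128
-V(-12, -31 - 1) = -1*(-128) = 128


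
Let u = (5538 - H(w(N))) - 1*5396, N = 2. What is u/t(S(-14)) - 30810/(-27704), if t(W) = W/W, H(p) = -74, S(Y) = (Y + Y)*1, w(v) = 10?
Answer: 3007437/13852 ≈ 217.11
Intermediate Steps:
S(Y) = 2*Y (S(Y) = (2*Y)*1 = 2*Y)
t(W) = 1
u = 216 (u = (5538 - 1*(-74)) - 1*5396 = (5538 + 74) - 5396 = 5612 - 5396 = 216)
u/t(S(-14)) - 30810/(-27704) = 216/1 - 30810/(-27704) = 216*1 - 30810*(-1/27704) = 216 + 15405/13852 = 3007437/13852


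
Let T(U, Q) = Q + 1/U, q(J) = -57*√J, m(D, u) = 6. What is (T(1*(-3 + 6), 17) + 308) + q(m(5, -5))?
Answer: 976/3 - 57*√6 ≈ 185.71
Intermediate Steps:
(T(1*(-3 + 6), 17) + 308) + q(m(5, -5)) = ((17 + 1/(1*(-3 + 6))) + 308) - 57*√6 = ((17 + 1/(1*3)) + 308) - 57*√6 = ((17 + 1/3) + 308) - 57*√6 = ((17 + ⅓) + 308) - 57*√6 = (52/3 + 308) - 57*√6 = 976/3 - 57*√6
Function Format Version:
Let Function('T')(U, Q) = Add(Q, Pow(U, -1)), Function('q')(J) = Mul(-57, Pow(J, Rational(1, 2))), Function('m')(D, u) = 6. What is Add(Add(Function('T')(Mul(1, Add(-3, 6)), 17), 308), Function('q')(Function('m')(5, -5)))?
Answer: Add(Rational(976, 3), Mul(-57, Pow(6, Rational(1, 2)))) ≈ 185.71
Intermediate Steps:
Add(Add(Function('T')(Mul(1, Add(-3, 6)), 17), 308), Function('q')(Function('m')(5, -5))) = Add(Add(Add(17, Pow(Mul(1, Add(-3, 6)), -1)), 308), Mul(-57, Pow(6, Rational(1, 2)))) = Add(Add(Add(17, Pow(Mul(1, 3), -1)), 308), Mul(-57, Pow(6, Rational(1, 2)))) = Add(Add(Add(17, Pow(3, -1)), 308), Mul(-57, Pow(6, Rational(1, 2)))) = Add(Add(Add(17, Rational(1, 3)), 308), Mul(-57, Pow(6, Rational(1, 2)))) = Add(Add(Rational(52, 3), 308), Mul(-57, Pow(6, Rational(1, 2)))) = Add(Rational(976, 3), Mul(-57, Pow(6, Rational(1, 2))))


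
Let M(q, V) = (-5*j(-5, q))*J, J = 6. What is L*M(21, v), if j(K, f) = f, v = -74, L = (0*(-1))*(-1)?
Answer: 0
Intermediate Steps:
L = 0 (L = 0*(-1) = 0)
M(q, V) = -30*q (M(q, V) = -5*q*6 = -30*q)
L*M(21, v) = 0*(-30*21) = 0*(-630) = 0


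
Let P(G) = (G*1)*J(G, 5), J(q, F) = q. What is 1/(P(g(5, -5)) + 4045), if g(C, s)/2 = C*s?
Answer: 1/6545 ≈ 0.00015279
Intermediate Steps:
g(C, s) = 2*C*s (g(C, s) = 2*(C*s) = 2*C*s)
P(G) = G² (P(G) = (G*1)*G = G*G = G²)
1/(P(g(5, -5)) + 4045) = 1/((2*5*(-5))² + 4045) = 1/((-50)² + 4045) = 1/(2500 + 4045) = 1/6545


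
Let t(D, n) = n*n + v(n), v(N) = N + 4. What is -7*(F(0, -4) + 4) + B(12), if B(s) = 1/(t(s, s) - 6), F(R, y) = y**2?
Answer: -21559/154 ≈ -139.99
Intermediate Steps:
v(N) = 4 + N
t(D, n) = 4 + n + n**2 (t(D, n) = n*n + (4 + n) = n**2 + (4 + n) = 4 + n + n**2)
B(s) = 1/(-2 + s + s**2) (B(s) = 1/((4 + s + s**2) - 6) = 1/(-2 + s + s**2))
-7*(F(0, -4) + 4) + B(12) = -7*((-4)**2 + 4) + 1/(-2 + 12 + 12**2) = -7*(16 + 4) + 1/(-2 + 12 + 144) = -7*20 + 1/154 = -140 + 1/154 = -21559/154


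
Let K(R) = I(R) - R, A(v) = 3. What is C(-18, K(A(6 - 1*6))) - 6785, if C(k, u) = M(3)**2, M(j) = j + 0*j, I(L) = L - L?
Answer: -6776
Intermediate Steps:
I(L) = 0
M(j) = j (M(j) = j + 0 = j)
K(R) = -R (K(R) = 0 - R = -R)
C(k, u) = 9 (C(k, u) = 3**2 = 9)
C(-18, K(A(6 - 1*6))) - 6785 = 9 - 6785 = -6776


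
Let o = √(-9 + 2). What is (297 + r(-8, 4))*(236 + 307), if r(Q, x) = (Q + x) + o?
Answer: 159099 + 543*I*√7 ≈ 1.591e+5 + 1436.6*I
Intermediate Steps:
o = I*√7 (o = √(-7) = I*√7 ≈ 2.6458*I)
r(Q, x) = Q + x + I*√7 (r(Q, x) = (Q + x) + I*√7 = Q + x + I*√7)
(297 + r(-8, 4))*(236 + 307) = (297 + (-8 + 4 + I*√7))*(236 + 307) = (297 + (-4 + I*√7))*543 = (293 + I*√7)*543 = 159099 + 543*I*√7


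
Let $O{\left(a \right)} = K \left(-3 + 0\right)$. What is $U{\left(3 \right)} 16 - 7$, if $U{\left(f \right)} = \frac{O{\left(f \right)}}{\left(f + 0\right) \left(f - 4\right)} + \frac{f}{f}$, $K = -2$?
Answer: $-23$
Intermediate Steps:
$O{\left(a \right)} = 6$ ($O{\left(a \right)} = - 2 \left(-3 + 0\right) = \left(-2\right) \left(-3\right) = 6$)
$U{\left(f \right)} = 1 + \frac{6}{f \left(-4 + f\right)}$ ($U{\left(f \right)} = \frac{6}{\left(f + 0\right) \left(f - 4\right)} + \frac{f}{f} = \frac{6}{f \left(-4 + f\right)} + 1 = 1 + \frac{6}{f \left(-4 + f\right)}$)
$U{\left(3 \right)} 16 - 7 = \frac{6 + 3^{2} - 12}{3 \left(-4 + 3\right)} 16 - 7 = \frac{6 + 9 - 12}{3 \left(-1\right)} 16 - 7 = \frac{1}{3} \left(-1\right) 3 \cdot 16 - 7 = \left(-1\right) 16 - 7 = -16 - 7 = -23$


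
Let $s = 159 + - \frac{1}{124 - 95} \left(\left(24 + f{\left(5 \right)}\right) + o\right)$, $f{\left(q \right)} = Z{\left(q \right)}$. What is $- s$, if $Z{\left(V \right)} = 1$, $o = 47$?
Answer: $- \frac{4539}{29} \approx -156.52$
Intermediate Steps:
$f{\left(q \right)} = 1$
$s = \frac{4539}{29}$ ($s = 159 + - \frac{1}{124 - 95} \left(\left(24 + 1\right) + 47\right) = 159 + - \frac{1}{29} \left(25 + 47\right) = 159 + \left(-1\right) \frac{1}{29} \cdot 72 = 159 - \frac{72}{29} = \frac{4539}{29} \approx 156.52$)
$- s = \left(-1\right) \frac{4539}{29} = - \frac{4539}{29}$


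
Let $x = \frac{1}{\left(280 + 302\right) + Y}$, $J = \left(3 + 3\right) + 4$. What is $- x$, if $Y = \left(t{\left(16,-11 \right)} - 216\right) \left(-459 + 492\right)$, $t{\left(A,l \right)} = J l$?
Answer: $\frac{1}{10176} \approx 9.827 \cdot 10^{-5}$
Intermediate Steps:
$J = 10$ ($J = 6 + 4 = 10$)
$t{\left(A,l \right)} = 10 l$
$Y = -10758$ ($Y = \left(10 \left(-11\right) - 216\right) \left(-459 + 492\right) = \left(-110 - 216\right) 33 = \left(-326\right) 33 = -10758$)
$x = - \frac{1}{10176}$ ($x = \frac{1}{\left(280 + 302\right) - 10758} = \frac{1}{582 - 10758} = \frac{1}{-10176} = - \frac{1}{10176} \approx -9.827 \cdot 10^{-5}$)
$- x = \left(-1\right) \left(- \frac{1}{10176}\right) = \frac{1}{10176}$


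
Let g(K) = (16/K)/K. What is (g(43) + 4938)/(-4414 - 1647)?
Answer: -9130378/11206789 ≈ -0.81472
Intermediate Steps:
g(K) = 16/K²
(g(43) + 4938)/(-4414 - 1647) = (16/43² + 4938)/(-4414 - 1647) = (16*(1/1849) + 4938)/(-6061) = (16/1849 + 4938)*(-1/6061) = (9130378/1849)*(-1/6061) = -9130378/11206789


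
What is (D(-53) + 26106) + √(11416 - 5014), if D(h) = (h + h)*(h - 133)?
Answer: 45822 + √6402 ≈ 45902.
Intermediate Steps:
D(h) = 2*h*(-133 + h) (D(h) = (2*h)*(-133 + h) = 2*h*(-133 + h))
(D(-53) + 26106) + √(11416 - 5014) = (2*(-53)*(-133 - 53) + 26106) + √(11416 - 5014) = (2*(-53)*(-186) + 26106) + √6402 = (19716 + 26106) + √6402 = 45822 + √6402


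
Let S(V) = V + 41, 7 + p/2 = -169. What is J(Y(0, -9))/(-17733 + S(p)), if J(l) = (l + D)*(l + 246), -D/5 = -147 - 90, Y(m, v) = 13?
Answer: -155141/9022 ≈ -17.196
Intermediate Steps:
p = -352 (p = -14 + 2*(-169) = -14 - 338 = -352)
S(V) = 41 + V
D = 1185 (D = -5*(-147 - 90) = -5*(-237) = 1185)
J(l) = (246 + l)*(1185 + l) (J(l) = (l + 1185)*(l + 246) = (1185 + l)*(246 + l) = (246 + l)*(1185 + l))
J(Y(0, -9))/(-17733 + S(p)) = (291510 + 13**2 + 1431*13)/(-17733 + (41 - 352)) = (291510 + 169 + 18603)/(-17733 - 311) = 310282/(-18044) = 310282*(-1/18044) = -155141/9022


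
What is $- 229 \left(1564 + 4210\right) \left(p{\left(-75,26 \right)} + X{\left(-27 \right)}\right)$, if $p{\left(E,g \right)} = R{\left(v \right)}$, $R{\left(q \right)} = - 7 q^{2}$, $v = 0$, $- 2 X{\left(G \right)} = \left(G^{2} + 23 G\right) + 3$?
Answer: $73384653$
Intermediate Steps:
$X{\left(G \right)} = - \frac{3}{2} - \frac{23 G}{2} - \frac{G^{2}}{2}$ ($X{\left(G \right)} = - \frac{\left(G^{2} + 23 G\right) + 3}{2} = - \frac{3 + G^{2} + 23 G}{2} = - \frac{3}{2} - \frac{23 G}{2} - \frac{G^{2}}{2}$)
$p{\left(E,g \right)} = 0$ ($p{\left(E,g \right)} = - 7 \cdot 0^{2} = \left(-7\right) 0 = 0$)
$- 229 \left(1564 + 4210\right) \left(p{\left(-75,26 \right)} + X{\left(-27 \right)}\right) = - 229 \left(1564 + 4210\right) \left(0 - \left(-309 + \frac{729}{2}\right)\right) = - 229 \cdot 5774 \left(0 - \frac{111}{2}\right) = - 229 \cdot 5774 \left(- \frac{111}{2}\right) = \left(-229\right) \left(-320457\right) = 73384653$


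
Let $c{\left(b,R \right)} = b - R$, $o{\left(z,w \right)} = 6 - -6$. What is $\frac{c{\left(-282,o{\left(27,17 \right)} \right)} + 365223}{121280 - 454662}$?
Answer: $- \frac{364929}{333382} \approx -1.0946$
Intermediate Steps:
$o{\left(z,w \right)} = 12$ ($o{\left(z,w \right)} = 6 + 6 = 12$)
$\frac{c{\left(-282,o{\left(27,17 \right)} \right)} + 365223}{121280 - 454662} = \frac{\left(-282 - 12\right) + 365223}{121280 - 454662} = \frac{\left(-282 - 12\right) + 365223}{-333382} = \left(-294 + 365223\right) \left(- \frac{1}{333382}\right) = 364929 \left(- \frac{1}{333382}\right) = - \frac{364929}{333382}$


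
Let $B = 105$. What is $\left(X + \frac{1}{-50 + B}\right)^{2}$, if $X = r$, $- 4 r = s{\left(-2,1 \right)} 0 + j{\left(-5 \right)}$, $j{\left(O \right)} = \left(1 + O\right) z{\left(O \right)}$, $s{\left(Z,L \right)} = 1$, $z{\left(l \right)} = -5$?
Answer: $\frac{75076}{3025} \approx 24.819$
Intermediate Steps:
$j{\left(O \right)} = -5 - 5 O$ ($j{\left(O \right)} = \left(1 + O\right) \left(-5\right) = -5 - 5 O$)
$r = -5$ ($r = - \frac{1 \cdot 0 - -20}{4} = - \frac{0 + \left(-5 + 25\right)}{4} = - \frac{0 + 20}{4} = \left(- \frac{1}{4}\right) 20 = -5$)
$X = -5$
$\left(X + \frac{1}{-50 + B}\right)^{2} = \left(-5 + \frac{1}{-50 + 105}\right)^{2} = \left(-5 + \frac{1}{55}\right)^{2} = \left(- \frac{274}{55}\right)^{2} = \frac{75076}{3025}$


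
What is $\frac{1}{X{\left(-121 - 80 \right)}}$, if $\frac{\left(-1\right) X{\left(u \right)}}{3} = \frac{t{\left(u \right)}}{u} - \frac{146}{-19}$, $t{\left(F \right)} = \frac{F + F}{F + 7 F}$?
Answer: $- \frac{5092}{117365} \approx -0.043386$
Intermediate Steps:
$t{\left(F \right)} = \frac{1}{4}$ ($t{\left(F \right)} = \frac{2 F}{8 F} = 2 F \frac{1}{8 F} = \frac{1}{4}$)
$X{\left(u \right)} = - \frac{438}{19} - \frac{3}{4 u}$ ($X{\left(u \right)} = - 3 \left(\frac{1}{4 u} - \frac{146}{-19}\right) = - 3 \left(\frac{1}{4 u} - - \frac{146}{19}\right) = - 3 \left(\frac{1}{4 u} + \frac{146}{19}\right) = - 3 \left(\frac{146}{19} + \frac{1}{4 u}\right) = - \frac{438}{19} - \frac{3}{4 u}$)
$\frac{1}{X{\left(-121 - 80 \right)}} = \frac{1}{\frac{3}{76} \frac{1}{-121 - 80} \left(-19 - 584 \left(-121 - 80\right)\right)} = \frac{1}{\frac{3}{76} \frac{1}{-201} \left(-19 - -117384\right)} = \frac{1}{\frac{3}{76} \left(- \frac{1}{201}\right) \left(-19 + 117384\right)} = \frac{1}{\frac{3}{76} \left(- \frac{1}{201}\right) 117365} = \frac{1}{- \frac{117365}{5092}} = - \frac{5092}{117365}$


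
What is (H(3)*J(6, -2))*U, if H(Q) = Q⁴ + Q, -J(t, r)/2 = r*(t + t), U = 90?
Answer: 362880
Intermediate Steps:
J(t, r) = -4*r*t (J(t, r) = -2*r*(t + t) = -2*r*2*t = -4*r*t)
H(Q) = Q + Q⁴
(H(3)*J(6, -2))*U = ((3 + 3⁴)*(-4*(-2)*6))*90 = ((3 + 81)*48)*90 = (84*48)*90 = 4032*90 = 362880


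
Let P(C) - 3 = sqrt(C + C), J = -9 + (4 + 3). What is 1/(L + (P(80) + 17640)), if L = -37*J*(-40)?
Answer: 14683/215590329 - 4*sqrt(10)/215590329 ≈ 6.8047e-5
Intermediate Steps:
J = -2 (J = -9 + 7 = -2)
P(C) = 3 + sqrt(2)*sqrt(C) (P(C) = 3 + sqrt(C + C) = 3 + sqrt(2*C) = 3 + sqrt(2)*sqrt(C))
L = -2960 (L = -37*(-2)*(-40) = 74*(-40) = -2960)
1/(L + (P(80) + 17640)) = 1/(-2960 + ((3 + sqrt(2)*sqrt(80)) + 17640)) = 1/(-2960 + ((3 + sqrt(2)*(4*sqrt(5))) + 17640)) = 1/(-2960 + ((3 + 4*sqrt(10)) + 17640)) = 1/(-2960 + (17643 + 4*sqrt(10))) = 1/(14683 + 4*sqrt(10))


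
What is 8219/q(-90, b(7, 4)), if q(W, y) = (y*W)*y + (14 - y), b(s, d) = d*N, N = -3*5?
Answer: -8219/323926 ≈ -0.025373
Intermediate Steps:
N = -15
b(s, d) = -15*d (b(s, d) = d*(-15) = -15*d)
q(W, y) = 14 - y + W*y**2 (q(W, y) = (W*y)*y + (14 - y) = W*y**2 + (14 - y) = 14 - y + W*y**2)
8219/q(-90, b(7, 4)) = 8219/(14 - (-15)*4 - 90*(-15*4)**2) = 8219/(14 - 1*(-60) - 90*(-60)**2) = 8219/(14 + 60 - 90*3600) = 8219/(14 + 60 - 324000) = 8219/(-323926) = 8219*(-1/323926) = -8219/323926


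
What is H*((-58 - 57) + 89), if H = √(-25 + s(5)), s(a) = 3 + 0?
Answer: -26*I*√22 ≈ -121.95*I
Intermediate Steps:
s(a) = 3
H = I*√22 (H = √(-25 + 3) = √(-22) = I*√22 ≈ 4.6904*I)
H*((-58 - 57) + 89) = (I*√22)*((-58 - 57) + 89) = (I*√22)*(-115 + 89) = (I*√22)*(-26) = -26*I*√22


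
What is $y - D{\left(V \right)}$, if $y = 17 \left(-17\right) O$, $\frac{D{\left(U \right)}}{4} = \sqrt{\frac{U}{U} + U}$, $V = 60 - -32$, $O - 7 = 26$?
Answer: $-9537 - 4 \sqrt{93} \approx -9575.6$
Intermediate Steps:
$O = 33$ ($O = 7 + 26 = 33$)
$V = 92$ ($V = 60 + 32 = 92$)
$D{\left(U \right)} = 4 \sqrt{1 + U}$ ($D{\left(U \right)} = 4 \sqrt{\frac{U}{U} + U} = 4 \sqrt{1 + U}$)
$y = -9537$ ($y = 17 \left(-17\right) 33 = \left(-289\right) 33 = -9537$)
$y - D{\left(V \right)} = -9537 - 4 \sqrt{1 + 92} = -9537 - 4 \sqrt{93}$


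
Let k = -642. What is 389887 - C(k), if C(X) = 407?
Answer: 389480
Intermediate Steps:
389887 - C(k) = 389887 - 1*407 = 389887 - 407 = 389480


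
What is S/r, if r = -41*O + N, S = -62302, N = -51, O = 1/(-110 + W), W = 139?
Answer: 903379/760 ≈ 1188.7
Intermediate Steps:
O = 1/29 (O = 1/(-110 + 139) = 1/29 ≈ 0.034483)
r = -1520/29 (r = -41*1/29 - 51 = -41/29 - 51 = -1520/29 ≈ -52.414)
S/r = -62302/(-1520/29) = -62302*(-29/1520) = 903379/760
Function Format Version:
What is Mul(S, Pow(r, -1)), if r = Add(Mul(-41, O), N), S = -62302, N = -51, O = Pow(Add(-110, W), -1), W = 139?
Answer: Rational(903379, 760) ≈ 1188.7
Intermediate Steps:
O = Rational(1, 29) (O = Pow(Add(-110, 139), -1) = Pow(29, -1) = Rational(1, 29) ≈ 0.034483)
r = Rational(-1520, 29) (r = Add(Mul(-41, Rational(1, 29)), -51) = Add(Rational(-41, 29), -51) = Rational(-1520, 29) ≈ -52.414)
Mul(S, Pow(r, -1)) = Mul(-62302, Pow(Rational(-1520, 29), -1)) = Mul(-62302, Rational(-29, 1520)) = Rational(903379, 760)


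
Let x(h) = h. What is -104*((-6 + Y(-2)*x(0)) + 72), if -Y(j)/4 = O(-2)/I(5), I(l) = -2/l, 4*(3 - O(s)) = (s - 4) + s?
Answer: -6864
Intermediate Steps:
O(s) = 4 - s/2 (O(s) = 3 - ((s - 4) + s)/4 = 3 - ((-4 + s) + s)/4 = 3 - (-4 + 2*s)/4 = 3 + (1 - s/2) = 4 - s/2)
Y(j) = 50 (Y(j) = -4*(4 - ½*(-2))/((-2/5)) = -4*(4 + 1)/((-2*⅕)) = -20/(-⅖) = -20*(-5)/2 = -4*(-25/2) = 50)
-104*((-6 + Y(-2)*x(0)) + 72) = -104*((-6 + 50*0) + 72) = -104*((-6 + 0) + 72) = -104*(-6 + 72) = -104*66 = -6864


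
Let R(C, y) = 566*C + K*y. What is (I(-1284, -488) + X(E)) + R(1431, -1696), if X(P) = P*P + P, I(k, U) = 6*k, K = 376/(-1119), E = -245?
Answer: 965240314/1119 ≈ 8.6259e+5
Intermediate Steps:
K = -376/1119 (K = 376*(-1/1119) = -376/1119 ≈ -0.33601)
R(C, y) = 566*C - 376*y/1119
X(P) = P + P² (X(P) = P² + P = P + P²)
(I(-1284, -488) + X(E)) + R(1431, -1696) = (6*(-1284) - 245*(1 - 245)) + (566*1431 - 376/1119*(-1696)) = (-7704 - 245*(-244)) + (809946 + 637696/1119) = (-7704 + 59780) + 906967270/1119 = 52076 + 906967270/1119 = 965240314/1119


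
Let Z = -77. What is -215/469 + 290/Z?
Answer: -21795/5159 ≈ -4.2247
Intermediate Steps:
-215/469 + 290/Z = -215/469 + 290/(-77) = -215*1/469 + 290*(-1/77) = -215/469 - 290/77 = -21795/5159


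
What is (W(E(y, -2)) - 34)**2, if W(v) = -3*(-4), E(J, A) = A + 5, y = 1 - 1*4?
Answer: 484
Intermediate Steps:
y = -3 (y = 1 - 4 = -3)
E(J, A) = 5 + A
W(v) = 12
(W(E(y, -2)) - 34)**2 = (12 - 34)**2 = (-22)**2 = 484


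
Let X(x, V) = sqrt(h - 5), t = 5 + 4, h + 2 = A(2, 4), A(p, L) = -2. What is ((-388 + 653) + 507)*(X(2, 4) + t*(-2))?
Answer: -13896 + 2316*I ≈ -13896.0 + 2316.0*I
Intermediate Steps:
h = -4 (h = -2 - 2 = -4)
t = 9
X(x, V) = 3*I (X(x, V) = sqrt(-4 - 5) = sqrt(-9) = 3*I)
((-388 + 653) + 507)*(X(2, 4) + t*(-2)) = ((-388 + 653) + 507)*(3*I + 9*(-2)) = (265 + 507)*(3*I - 18) = 772*(-18 + 3*I) = -13896 + 2316*I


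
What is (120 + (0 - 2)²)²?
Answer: 15376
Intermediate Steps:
(120 + (0 - 2)²)² = (120 + (-2)²)² = (120 + 4)² = 124² = 15376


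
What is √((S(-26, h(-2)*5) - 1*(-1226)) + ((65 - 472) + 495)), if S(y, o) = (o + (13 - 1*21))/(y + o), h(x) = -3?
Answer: √2209777/41 ≈ 36.257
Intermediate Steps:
S(y, o) = (-8 + o)/(o + y) (S(y, o) = (o + (13 - 21))/(o + y) = (o - 8)/(o + y) = (-8 + o)/(o + y))
√((S(-26, h(-2)*5) - 1*(-1226)) + ((65 - 472) + 495)) = √(((-8 - 3*5)/(-3*5 - 26) - 1*(-1226)) + ((65 - 472) + 495)) = √(((-8 - 15)/(-15 - 26) + 1226) + (-407 + 495)) = √((-23/(-41) + 1226) + 88) = √((-1/41*(-23) + 1226) + 88) = √((23/41 + 1226) + 88) = √(50289/41 + 88) = √(53897/41) = √2209777/41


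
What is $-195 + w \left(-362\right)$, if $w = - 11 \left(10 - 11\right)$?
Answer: $-4177$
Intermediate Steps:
$w = 11$ ($w = \left(-11\right) \left(-1\right) = 11$)
$-195 + w \left(-362\right) = -195 + 11 \left(-362\right) = -195 - 3982 = -4177$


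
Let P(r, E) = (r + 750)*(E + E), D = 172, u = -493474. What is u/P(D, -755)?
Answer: 246737/696110 ≈ 0.35445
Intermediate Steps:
P(r, E) = 2*E*(750 + r) (P(r, E) = (750 + r)*(2*E) = 2*E*(750 + r))
u/P(D, -755) = -493474*(-1/(1510*(750 + 172))) = -493474/(2*(-755)*922) = -493474/(-1392220) = -493474*(-1/1392220) = 246737/696110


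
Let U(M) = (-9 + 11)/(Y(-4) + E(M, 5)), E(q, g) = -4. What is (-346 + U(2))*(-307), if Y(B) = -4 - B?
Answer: 212751/2 ≈ 1.0638e+5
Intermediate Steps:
U(M) = -½ (U(M) = (-9 + 11)/((-4 - 1*(-4)) - 4) = 2/((-4 + 4) - 4) = 2/(0 - 4) = 2/(-4) = 2*(-¼) = -½)
(-346 + U(2))*(-307) = (-346 - ½)*(-307) = -693/2*(-307) = 212751/2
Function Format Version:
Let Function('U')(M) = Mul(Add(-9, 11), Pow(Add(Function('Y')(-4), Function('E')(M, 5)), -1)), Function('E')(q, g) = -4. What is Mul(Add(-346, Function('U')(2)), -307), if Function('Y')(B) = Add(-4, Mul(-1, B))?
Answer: Rational(212751, 2) ≈ 1.0638e+5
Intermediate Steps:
Function('U')(M) = Rational(-1, 2) (Function('U')(M) = Mul(Add(-9, 11), Pow(Add(Add(-4, Mul(-1, -4)), -4), -1)) = Mul(2, Pow(Add(Add(-4, 4), -4), -1)) = Mul(2, Pow(Add(0, -4), -1)) = Mul(2, Pow(-4, -1)) = Mul(2, Rational(-1, 4)) = Rational(-1, 2))
Mul(Add(-346, Function('U')(2)), -307) = Mul(Add(-346, Rational(-1, 2)), -307) = Mul(Rational(-693, 2), -307) = Rational(212751, 2)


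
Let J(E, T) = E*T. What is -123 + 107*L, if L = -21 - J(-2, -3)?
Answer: -3012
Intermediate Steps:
L = -27 (L = -21 - (-2)*(-3) = -21 - 1*6 = -21 - 6 = -27)
-123 + 107*L = -123 + 107*(-27) = -123 - 2889 = -3012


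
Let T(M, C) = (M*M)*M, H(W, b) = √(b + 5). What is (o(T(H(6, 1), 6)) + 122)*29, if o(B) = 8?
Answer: 3770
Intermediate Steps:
H(W, b) = √(5 + b)
T(M, C) = M³ (T(M, C) = M²*M = M³)
(o(T(H(6, 1), 6)) + 122)*29 = (8 + 122)*29 = 130*29 = 3770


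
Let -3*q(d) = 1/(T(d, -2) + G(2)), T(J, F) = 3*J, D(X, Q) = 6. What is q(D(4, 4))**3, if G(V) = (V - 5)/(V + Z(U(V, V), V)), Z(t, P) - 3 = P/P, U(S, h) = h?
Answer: -8/1157625 ≈ -6.9107e-6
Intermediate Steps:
Z(t, P) = 4 (Z(t, P) = 3 + P/P = 3 + 1 = 4)
G(V) = (-5 + V)/(4 + V) (G(V) = (V - 5)/(V + 4) = (-5 + V)/(4 + V))
q(d) = -1/(3*(-1/2 + 3*d)) (q(d) = -1/(3*(3*d + (-5 + 2)/(4 + 2))) = -1/(3*(3*d - 3/6)) = -1/(3*(3*d + (1/6)*(-3))) = -1/(3*(3*d - 1/2)) = -1/(3*(-1/2 + 3*d)))
q(D(4, 4))**3 = (-2/(-3 + 18*6))**3 = (-2/(-3 + 108))**3 = (-2/105)**3 = -8/1157625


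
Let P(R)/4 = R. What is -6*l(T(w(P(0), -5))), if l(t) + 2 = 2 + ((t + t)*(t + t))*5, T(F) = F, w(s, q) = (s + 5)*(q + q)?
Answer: -300000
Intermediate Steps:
P(R) = 4*R
w(s, q) = 2*q*(5 + s) (w(s, q) = (5 + s)*(2*q) = 2*q*(5 + s))
l(t) = 20*t**2 (l(t) = -2 + (2 + ((t + t)*(t + t))*5) = -2 + (2 + ((2*t)*(2*t))*5) = -2 + (2 + (4*t**2)*5) = -2 + (2 + 20*t**2) = 20*t**2)
-6*l(T(w(P(0), -5))) = -120*(2*(-5)*(5 + 4*0))**2 = -120*(2*(-5)*(5 + 0))**2 = -120*(2*(-5)*5)**2 = -120*(-50)**2 = -120*2500 = -6*50000 = -300000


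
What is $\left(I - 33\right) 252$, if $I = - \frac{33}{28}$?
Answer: $-8613$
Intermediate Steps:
$I = - \frac{33}{28}$ ($I = \left(-33\right) \frac{1}{28} = - \frac{33}{28} \approx -1.1786$)
$\left(I - 33\right) 252 = \left(- \frac{33}{28} - 33\right) 252 = \left(- \frac{957}{28}\right) 252 = -8613$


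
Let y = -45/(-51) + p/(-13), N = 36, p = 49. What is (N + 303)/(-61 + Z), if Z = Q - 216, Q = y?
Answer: -74919/61855 ≈ -1.2112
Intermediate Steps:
y = -638/221 (y = -45/(-51) + 49/(-13) = -45*(-1/51) + 49*(-1/13) = 15/17 - 49/13 = -638/221 ≈ -2.8869)
Q = -638/221 ≈ -2.8869
Z = -48374/221 (Z = -638/221 - 216 = -48374/221 ≈ -218.89)
(N + 303)/(-61 + Z) = (36 + 303)/(-61 - 48374/221) = 339/(-61855/221) = 339*(-221/61855) = -74919/61855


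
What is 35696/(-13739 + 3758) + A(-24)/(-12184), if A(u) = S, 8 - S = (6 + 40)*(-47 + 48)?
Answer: -217270393/60804252 ≈ -3.5733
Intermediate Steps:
S = -38 (S = 8 - (6 + 40)*(-47 + 48) = 8 - 46 = -38)
A(u) = -38
35696/(-13739 + 3758) + A(-24)/(-12184) = 35696/(-13739 + 3758) - 38/(-12184) = 35696/(-9981) - 38*(-1/12184) = 35696*(-1/9981) + 19/6092 = -35696/9981 + 19/6092 = -217270393/60804252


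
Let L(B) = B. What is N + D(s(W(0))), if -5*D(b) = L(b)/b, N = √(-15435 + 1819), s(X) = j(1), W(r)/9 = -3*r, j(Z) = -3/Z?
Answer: -⅕ + 4*I*√851 ≈ -0.2 + 116.69*I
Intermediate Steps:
W(r) = -27*r (W(r) = 9*(-3*r) = -27*r)
s(X) = -3 (s(X) = -3/1 = -3*1 = -3)
N = 4*I*√851 (N = √(-13616) = 4*I*√851 ≈ 116.69*I)
D(b) = -⅕ (D(b) = -b/(5*b) = -⅕*1 = -⅕)
N + D(s(W(0))) = 4*I*√851 - ⅕ = -⅕ + 4*I*√851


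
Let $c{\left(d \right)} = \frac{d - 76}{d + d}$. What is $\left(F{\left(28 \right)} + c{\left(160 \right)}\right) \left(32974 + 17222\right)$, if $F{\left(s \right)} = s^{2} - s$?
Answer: $\frac{759227049}{20} \approx 3.7961 \cdot 10^{7}$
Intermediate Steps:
$c{\left(d \right)} = \frac{-76 + d}{2 d}$
$\left(F{\left(28 \right)} + c{\left(160 \right)}\right) \left(32974 + 17222\right) = \left(28 \left(-1 + 28\right) + \frac{-76 + 160}{2 \cdot 160}\right) \left(32974 + 17222\right) = \left(28 \cdot 27 + \frac{1}{2} \cdot \frac{1}{160} \cdot 84\right) 50196 = \left(756 + \frac{21}{80}\right) 50196 = \frac{60501}{80} \cdot 50196 = \frac{759227049}{20}$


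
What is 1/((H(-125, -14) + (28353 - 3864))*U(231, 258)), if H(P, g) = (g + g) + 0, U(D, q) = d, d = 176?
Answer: 1/4305136 ≈ 2.3228e-7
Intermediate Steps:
U(D, q) = 176
H(P, g) = 2*g (H(P, g) = 2*g + 0 = 2*g)
1/((H(-125, -14) + (28353 - 3864))*U(231, 258)) = 1/((2*(-14) + (28353 - 3864))*176) = (1/176)/(-28 + 24489) = (1/176)/24461 = (1/24461)*(1/176) = 1/4305136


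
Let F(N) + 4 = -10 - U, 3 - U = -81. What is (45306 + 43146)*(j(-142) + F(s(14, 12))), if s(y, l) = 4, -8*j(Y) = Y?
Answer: -7098273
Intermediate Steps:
U = 84 (U = 3 - 1*(-81) = 3 + 81 = 84)
j(Y) = -Y/8
F(N) = -98 (F(N) = -4 + (-10 - 1*84) = -4 + (-10 - 84) = -4 - 94 = -98)
(45306 + 43146)*(j(-142) + F(s(14, 12))) = (45306 + 43146)*(-1/8*(-142) - 98) = 88452*(71/4 - 98) = 88452*(-321/4) = -7098273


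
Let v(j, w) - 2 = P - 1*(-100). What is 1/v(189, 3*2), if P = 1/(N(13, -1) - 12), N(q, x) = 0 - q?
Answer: 25/2549 ≈ 0.0098078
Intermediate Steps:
N(q, x) = -q
P = -1/25 (P = 1/(-1*13 - 12) = 1/(-13 - 12) = 1/(-25) = -1/25 ≈ -0.040000)
v(j, w) = 2549/25 (v(j, w) = 2 + (-1/25 - 1*(-100)) = 2 + (-1/25 + 100) = 2 + 2499/25 = 2549/25)
1/v(189, 3*2) = 1/(2549/25) = 25/2549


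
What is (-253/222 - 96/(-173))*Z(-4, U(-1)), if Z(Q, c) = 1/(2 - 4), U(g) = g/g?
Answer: 22457/76812 ≈ 0.29236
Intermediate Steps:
U(g) = 1
Z(Q, c) = -½ (Z(Q, c) = 1/(-2) = -½)
(-253/222 - 96/(-173))*Z(-4, U(-1)) = (-253/222 - 96/(-173))*(-½) = (-253*1/222 - 96*(-1/173))*(-½) = (-253/222 + 96/173)*(-½) = -22457/38406*(-½) = 22457/76812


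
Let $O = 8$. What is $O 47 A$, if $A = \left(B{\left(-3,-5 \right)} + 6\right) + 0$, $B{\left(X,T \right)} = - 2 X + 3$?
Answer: $5640$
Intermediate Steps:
$B{\left(X,T \right)} = 3 - 2 X$
$A = 15$ ($A = \left(\left(3 - -6\right) + 6\right) + 0 = \left(\left(3 + 6\right) + 6\right) + 0 = \left(9 + 6\right) + 0 = 15 + 0 = 15$)
$O 47 A = 8 \cdot 47 \cdot 15 = 8 \cdot 705 = 5640$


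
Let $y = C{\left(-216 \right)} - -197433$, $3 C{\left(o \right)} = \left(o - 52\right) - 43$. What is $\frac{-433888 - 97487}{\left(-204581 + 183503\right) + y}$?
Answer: $- \frac{1594125}{528754} \approx -3.0149$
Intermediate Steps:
$C{\left(o \right)} = - \frac{95}{3} + \frac{o}{3}$ ($C{\left(o \right)} = \frac{\left(o - 52\right) - 43}{3} = \frac{\left(-52 + o\right) - 43}{3} = \frac{-95 + o}{3} = - \frac{95}{3} + \frac{o}{3}$)
$y = \frac{591988}{3}$ ($y = \left(- \frac{95}{3} + \frac{1}{3} \left(-216\right)\right) - -197433 = \left(- \frac{95}{3} - 72\right) + 197433 = - \frac{311}{3} + 197433 = \frac{591988}{3} \approx 1.9733 \cdot 10^{5}$)
$\frac{-433888 - 97487}{\left(-204581 + 183503\right) + y} = \frac{-433888 - 97487}{\left(-204581 + 183503\right) + \frac{591988}{3}} = - \frac{531375}{-21078 + \frac{591988}{3}} = - \frac{531375}{\frac{528754}{3}} = \left(-531375\right) \frac{3}{528754} = - \frac{1594125}{528754}$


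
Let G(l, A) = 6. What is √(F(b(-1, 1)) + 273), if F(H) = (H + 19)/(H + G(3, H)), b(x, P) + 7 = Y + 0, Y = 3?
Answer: √1122/2 ≈ 16.748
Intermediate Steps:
b(x, P) = -4 (b(x, P) = -7 + (3 + 0) = -7 + 3 = -4)
F(H) = (19 + H)/(6 + H) (F(H) = (H + 19)/(H + 6) = (19 + H)/(6 + H))
√(F(b(-1, 1)) + 273) = √((19 - 4)/(6 - 4) + 273) = √(15/2 + 273) = √(561/2) = √1122/2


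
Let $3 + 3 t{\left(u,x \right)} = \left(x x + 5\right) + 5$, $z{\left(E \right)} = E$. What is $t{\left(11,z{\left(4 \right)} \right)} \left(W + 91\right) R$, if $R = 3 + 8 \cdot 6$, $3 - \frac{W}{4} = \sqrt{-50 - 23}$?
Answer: $40273 - 1564 i \sqrt{73} \approx 40273.0 - 13363.0 i$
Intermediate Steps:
$W = 12 - 4 i \sqrt{73}$ ($W = 12 - 4 \sqrt{-50 - 23} = 12 - 4 \sqrt{-73} = 12 - 4 i \sqrt{73} \approx 12.0 - 34.176 i$)
$R = 51$ ($R = 3 + 48 = 51$)
$t{\left(u,x \right)} = \frac{7}{3} + \frac{x^{2}}{3}$ ($t{\left(u,x \right)} = -1 + \frac{\left(x x + 5\right) + 5}{3} = -1 + \frac{\left(x^{2} + 5\right) + 5}{3} = -1 + \frac{\left(5 + x^{2}\right) + 5}{3} = -1 + \frac{10 + x^{2}}{3} = -1 + \left(\frac{10}{3} + \frac{x^{2}}{3}\right) = \frac{7}{3} + \frac{x^{2}}{3}$)
$t{\left(11,z{\left(4 \right)} \right)} \left(W + 91\right) R = \left(\frac{7}{3} + \frac{4^{2}}{3}\right) \left(\left(12 - 4 i \sqrt{73}\right) + 91\right) 51 = \left(\frac{7}{3} + \frac{1}{3} \cdot 16\right) \left(103 - 4 i \sqrt{73}\right) 51 = \left(\frac{7}{3} + \frac{16}{3}\right) \left(103 - 4 i \sqrt{73}\right) 51 = \frac{23 \left(103 - 4 i \sqrt{73}\right)}{3} \cdot 51 = \left(\frac{2369}{3} - \frac{92 i \sqrt{73}}{3}\right) 51 = 40273 - 1564 i \sqrt{73}$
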